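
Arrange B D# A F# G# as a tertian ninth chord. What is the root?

G#

Arranged so that each adjacent pair is a third by letter name: G# – B – D# – F# – A.
The bottom of that stack, G#, is the root (this is G# minor seventh flat nine).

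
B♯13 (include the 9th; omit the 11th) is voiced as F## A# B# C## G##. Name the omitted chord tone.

D##

The full B♯13 chord is B#, D##, F##, A#, C##, G##.
Comparing with the voicing, the major 3rd (3rd) — D## — is absent.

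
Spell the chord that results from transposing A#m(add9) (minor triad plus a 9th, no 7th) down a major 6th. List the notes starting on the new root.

C♯ E G♯ D♯

Transposed root: A♯ → C♯ (major 6th down). So we spell C♯ minor added-ninth:
root → C♯
3rd (minor 3rd) → E
5th (perfect 5th) → G♯
9th (major 9th) → D♯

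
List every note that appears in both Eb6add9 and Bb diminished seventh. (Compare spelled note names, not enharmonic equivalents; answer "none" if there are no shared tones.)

Eb6add9: Eb G Bb C F
Bb diminished seventh: Bb Db Fb Abb
Common to both → Bb.

Bb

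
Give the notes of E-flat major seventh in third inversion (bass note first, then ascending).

E-flat major seventh = E♭–G–B♭–D; third inversion → seventh (D) lowest.

D – E♭ – G – B♭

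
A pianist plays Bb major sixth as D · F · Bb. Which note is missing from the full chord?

The full Bb major sixth chord is Bb, D, F, G.
Comparing with the voicing, the major 6th (6th) — G — is absent.

G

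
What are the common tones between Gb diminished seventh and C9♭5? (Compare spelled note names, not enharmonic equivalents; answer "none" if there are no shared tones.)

Gb diminished seventh: Gb Bbb Dbb Fbb
C9♭5: C E Gb Bb D
Common to both → Gb.

Gb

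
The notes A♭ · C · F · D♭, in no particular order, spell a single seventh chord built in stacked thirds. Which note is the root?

D♭

Arranged so that each adjacent pair is a third by letter name: D♭ – F – A♭ – C.
The bottom of that stack, D♭, is the root (this is D♭ major seventh).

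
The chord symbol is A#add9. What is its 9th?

Root of A#add9 = A#. The 9th is a major 9th: A# up a major 9th → B#.

B#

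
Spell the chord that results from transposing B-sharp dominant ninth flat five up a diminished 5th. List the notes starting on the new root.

F# A# C E G#

Transposed root: B# → F# (diminished 5th up). So we spell F# dominant ninth flat five:
Root: F#
Major 3rd (3rd): A#
Diminished 5th (5th): C
Minor 7th (7th): E
Major 9th (9th): G#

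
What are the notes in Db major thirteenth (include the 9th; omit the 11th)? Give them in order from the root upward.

D-flat F A-flat C E-flat B-flat

Root D-flat, quality major thirteenth:
Root: D-flat
Major 3rd (3rd): F
Perfect 5th (5th): A-flat
Major 7th (7th): C
Major 9th (9th): E-flat
Major 13th (13th): B-flat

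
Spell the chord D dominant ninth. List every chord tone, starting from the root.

D dominant ninth is a dominant ninth built on D.
- root: D
- major 3rd: F#
- perfect 5th: A
- minor 7th: C
- major 9th: E

D – F# – A – C – E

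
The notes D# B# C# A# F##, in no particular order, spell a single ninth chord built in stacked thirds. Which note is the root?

Stacking in thirds gives B# – D# – F## – A# – C#, so B# is the root — B# minor seventh flat nine.

B#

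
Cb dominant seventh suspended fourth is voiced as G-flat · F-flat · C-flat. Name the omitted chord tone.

B-double-flat

The full Cb dominant seventh suspended fourth chord is C-flat, F-flat, G-flat, B-double-flat.
Comparing with the voicing, the minor 7th (7th) — B-double-flat — is absent.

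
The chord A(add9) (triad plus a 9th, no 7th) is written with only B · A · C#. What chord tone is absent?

E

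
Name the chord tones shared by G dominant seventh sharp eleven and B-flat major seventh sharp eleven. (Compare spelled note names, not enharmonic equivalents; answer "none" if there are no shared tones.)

G dominant seventh sharp eleven: G B D F C-sharp
B-flat major seventh sharp eleven: B-flat D F A E
Common to both → D, F.

D – F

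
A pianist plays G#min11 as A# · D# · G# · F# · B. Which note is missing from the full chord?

The full G#min11 chord is G#, B, D#, F#, A#, C#.
Comparing with the voicing, the perfect 11th (11th) — C# — is absent.

C#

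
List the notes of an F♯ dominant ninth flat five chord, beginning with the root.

F♯ dominant ninth flat five: dominant ninth flat five on F♯.
F♯ — root
A♯ — major 3rd
C — diminished 5th
E — minor 7th
G♯ — major 9th

F♯ – A♯ – C – E – G♯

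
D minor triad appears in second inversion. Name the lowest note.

D minor triad in root position is D–F–A.
Second inversion places the fifth in the bass, which is A.

A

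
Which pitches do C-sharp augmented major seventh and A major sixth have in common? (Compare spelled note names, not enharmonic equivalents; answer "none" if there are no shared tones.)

C-sharp augmented major seventh: C-sharp E-sharp G-double-sharp B-sharp
A major sixth: A C-sharp E F-sharp
Common to both → C-sharp.

C-sharp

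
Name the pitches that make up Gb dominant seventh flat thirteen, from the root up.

Root G-flat, quality dominant seventh flat thirteen:
Root: G-flat
Major 3rd (3rd): B-flat
Perfect 5th (5th): D-flat
Minor 7th (7th): F-flat
Minor 13th (13th): E-double-flat

G-flat  B-flat  D-flat  F-flat  E-double-flat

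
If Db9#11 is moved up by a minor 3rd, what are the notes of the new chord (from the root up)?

Fb, Ab, Cb, Ebb, Gb, Bb

A minor 3rd up from Db is Fb, so the new chord is Fb dominant ninth sharp eleven.
root → Fb
3rd (major 3rd) → Ab
5th (perfect 5th) → Cb
7th (minor 7th) → Ebb
9th (major 9th) → Gb
11th (augmented 11th) → Bb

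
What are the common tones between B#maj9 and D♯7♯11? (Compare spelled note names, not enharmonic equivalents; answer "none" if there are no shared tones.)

B#maj9: B# D## F## A## C##
D♯7♯11: D# F## A# C# G##
Common to both → F##.

F##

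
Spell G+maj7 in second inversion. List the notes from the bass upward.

D#, F#, G, B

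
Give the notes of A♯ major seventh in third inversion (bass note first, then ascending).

G##, A#, C##, E#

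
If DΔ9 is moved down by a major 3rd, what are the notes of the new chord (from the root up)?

A major 3rd down from D is Bb, so the new chord is Bb major ninth.
Root: Bb
Major 3rd (3rd): D
Perfect 5th (5th): F
Major 7th (7th): A
Major 9th (9th): C

Bb D F A C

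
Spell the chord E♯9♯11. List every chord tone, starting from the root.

E#, G##, B#, D#, F##, A##

Root E#, quality dominant ninth sharp eleven:
- root: E#
- major 3rd: G##
- perfect 5th: B#
- minor 7th: D#
- major 9th: F##
- augmented 11th: A##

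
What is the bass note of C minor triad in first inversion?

C minor triad = C–E-flat–G. First inversion → third in the bass = E-flat.

E-flat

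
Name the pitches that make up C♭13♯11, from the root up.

C♭13♯11 is a dominant thirteenth sharp eleven built on C♭.
C♭ — root
E♭ — major 3rd
G♭ — perfect 5th
B𝄫 — minor 7th
D♭ — major 9th
F — augmented 11th
A♭ — major 13th

C♭ E♭ G♭ B𝄫 D♭ F A♭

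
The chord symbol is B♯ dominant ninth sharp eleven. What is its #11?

E-double-sharp

B♯ dominant ninth sharp eleven is built on B-sharp; its 11th is an augmented 11th above the root.
A fourth above B uses the letter E, and the augmented 11th above B-sharp is E-double-sharp.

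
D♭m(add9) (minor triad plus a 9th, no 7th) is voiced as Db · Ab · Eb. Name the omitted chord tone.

Fb

The full D♭m(add9) chord is Db, Fb, Ab, Eb.
Comparing with the voicing, the minor 3rd (3rd) — Fb — is absent.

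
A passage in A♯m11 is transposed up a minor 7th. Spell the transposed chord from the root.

Transposed root: A♯ → G♯ (minor 7th up). So we spell G♯ minor eleventh:
G♯ — root
B — minor 3rd
D♯ — perfect 5th
F♯ — minor 7th
A♯ — major 9th
C♯ — perfect 11th

G♯, B, D♯, F♯, A♯, C♯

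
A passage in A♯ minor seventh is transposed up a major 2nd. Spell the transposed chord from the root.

Transposed root: A-sharp → B-sharp (major 2nd up). So we spell B-sharp minor seventh:
- root: B-sharp
- minor 3rd: D-sharp
- perfect 5th: F-double-sharp
- minor 7th: A-sharp

B-sharp, D-sharp, F-double-sharp, A-sharp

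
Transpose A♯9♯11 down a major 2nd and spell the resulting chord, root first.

G#, B#, D#, F#, A#, C##

A major 2nd down from A# is G#, so the new chord is G# dominant ninth sharp eleven.
root → G#
3rd (major 3rd) → B#
5th (perfect 5th) → D#
7th (minor 7th) → F#
9th (major 9th) → A#
11th (augmented 11th) → C##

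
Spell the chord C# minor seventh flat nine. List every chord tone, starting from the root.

C# minor seventh flat nine is a minor seventh flat nine built on C-sharp.
C-sharp — root
E — minor 3rd
G-sharp — perfect 5th
B — minor 7th
D — minor 9th

C-sharp, E, G-sharp, B, D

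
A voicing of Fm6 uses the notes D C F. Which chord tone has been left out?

Ab

The full Fm6 chord is F, Ab, C, D.
Comparing with the voicing, the minor 3rd (3rd) — Ab — is absent.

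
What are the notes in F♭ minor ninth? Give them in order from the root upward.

F-flat, A-double-flat, C-flat, E-double-flat, G-flat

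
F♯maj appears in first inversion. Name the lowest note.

F♯maj = F#–A#–C#. First inversion → third in the bass = A#.

A#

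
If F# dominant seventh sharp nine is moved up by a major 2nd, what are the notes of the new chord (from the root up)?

A major 2nd up from F-sharp is G-sharp, so the new chord is G-sharp dominant seventh sharp nine.
root → G-sharp
3rd (major 3rd) → B-sharp
5th (perfect 5th) → D-sharp
7th (minor 7th) → F-sharp
9th (augmented 9th) → A-double-sharp

G-sharp, B-sharp, D-sharp, F-sharp, A-double-sharp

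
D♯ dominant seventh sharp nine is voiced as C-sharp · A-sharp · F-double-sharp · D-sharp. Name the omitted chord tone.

E-double-sharp

The full D♯ dominant seventh sharp nine chord is D-sharp, F-double-sharp, A-sharp, C-sharp, E-double-sharp.
Comparing with the voicing, the augmented 9th (9th) — E-double-sharp — is absent.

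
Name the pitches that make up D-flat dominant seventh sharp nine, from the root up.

D-flat dominant seventh sharp nine: dominant seventh sharp nine on D♭.
- root: D♭
- major 3rd: F
- perfect 5th: A♭
- minor 7th: C♭
- augmented 9th: E

D♭ F A♭ C♭ E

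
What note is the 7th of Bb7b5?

Root of Bb7b5 = Bb. The 7th is a minor 7th: Bb up a minor 7th → Ab.

Ab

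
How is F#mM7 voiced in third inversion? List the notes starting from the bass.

E#, F#, A, C#

In root position, F#mM7 is F#–A–C#–E#.
Third inversion puts the seventh (E#) in the bass.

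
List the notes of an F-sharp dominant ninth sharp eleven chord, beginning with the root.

F-sharp, A-sharp, C-sharp, E, G-sharp, B-sharp

F-sharp dominant ninth sharp eleven: dominant ninth sharp eleven on F-sharp.
F-sharp — root
A-sharp — major 3rd
C-sharp — perfect 5th
E — minor 7th
G-sharp — major 9th
B-sharp — augmented 11th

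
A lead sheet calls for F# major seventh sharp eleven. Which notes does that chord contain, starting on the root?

F# major seventh sharp eleven is a major seventh sharp eleven built on F-sharp.
Root: F-sharp
Major 3rd (3rd): A-sharp
Perfect 5th (5th): C-sharp
Major 7th (7th): E-sharp
Augmented 11th (11th): B-sharp

F-sharp, A-sharp, C-sharp, E-sharp, B-sharp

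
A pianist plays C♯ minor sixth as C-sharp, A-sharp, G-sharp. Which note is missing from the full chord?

The full C♯ minor sixth chord is C-sharp, E, G-sharp, A-sharp.
Comparing with the voicing, the minor 3rd (3rd) — E — is absent.

E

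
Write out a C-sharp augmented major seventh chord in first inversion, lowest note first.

C-sharp augmented major seventh = C-sharp–E-sharp–G-double-sharp–B-sharp; first inversion → third (E-sharp) lowest.

E-sharp  G-double-sharp  B-sharp  C-sharp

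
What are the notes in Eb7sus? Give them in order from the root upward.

Eb Ab Bb Db

Eb7sus: dominant seventh suspended fourth on Eb.
- root: Eb
- perfect 4th: Ab
- perfect 5th: Bb
- minor 7th: Db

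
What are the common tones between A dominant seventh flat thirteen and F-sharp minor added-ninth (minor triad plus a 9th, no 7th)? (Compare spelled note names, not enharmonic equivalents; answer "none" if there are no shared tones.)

A dominant seventh flat thirteen: A C-sharp E G F
F-sharp minor added-ninth: F-sharp A C-sharp G-sharp
Common to both → A, C-sharp.

A, C-sharp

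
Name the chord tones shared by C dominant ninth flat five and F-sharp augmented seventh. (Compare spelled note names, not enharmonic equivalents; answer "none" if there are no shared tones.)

E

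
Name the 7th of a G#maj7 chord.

F##

Root of G#maj7 = G#. The 7th is a major 7th: G# up a major 7th → F##.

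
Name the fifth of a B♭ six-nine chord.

F

Root of B♭ six-nine = B-flat. The 5th is a perfect 5th: B-flat up a perfect 5th → F.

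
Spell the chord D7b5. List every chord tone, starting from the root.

D7b5 is a dominant seventh flat five built on D.
Root: D
Major 3rd (3rd): F#
Diminished 5th (5th): Ab
Minor 7th (7th): C

D, F#, Ab, C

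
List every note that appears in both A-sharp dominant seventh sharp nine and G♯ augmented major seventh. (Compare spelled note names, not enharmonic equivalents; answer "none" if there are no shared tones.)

G#

A-sharp dominant seventh sharp nine = A#, C##, E#, G#, B##.
G♯ augmented major seventh = G#, B#, D##, F##.
Shared: G#.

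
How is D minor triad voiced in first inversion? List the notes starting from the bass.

F, A, D

D minor triad = D–F–A; first inversion → third (F) lowest.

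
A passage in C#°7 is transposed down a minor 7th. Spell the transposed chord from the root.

A minor 7th down from C# is D#, so the new chord is D# diminished seventh.
D# — root
F# — minor 3rd
A — diminished 5th
C — diminished 7th

D#, F#, A, C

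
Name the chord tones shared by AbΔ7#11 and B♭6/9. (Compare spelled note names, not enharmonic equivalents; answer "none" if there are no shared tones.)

C, G, D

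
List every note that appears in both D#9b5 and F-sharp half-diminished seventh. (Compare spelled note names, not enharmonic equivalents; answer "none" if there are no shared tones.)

A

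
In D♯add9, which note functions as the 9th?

D♯add9 is built on D#; its 9th is a major 9th above the root.
A second above D uses the letter E, and the major 9th above D# is E#.

E#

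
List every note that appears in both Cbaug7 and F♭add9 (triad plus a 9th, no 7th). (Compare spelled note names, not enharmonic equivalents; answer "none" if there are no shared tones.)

Cb

Cbaug7: Cb Eb G Bbb
F♭add9: Fb Ab Cb Gb
Common to both → Cb.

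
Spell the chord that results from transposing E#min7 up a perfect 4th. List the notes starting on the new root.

A perfect 4th up from E# is A#, so the new chord is A# minor seventh.
root → A#
3rd (minor 3rd) → C#
5th (perfect 5th) → E#
7th (minor 7th) → G#

A#, C#, E#, G#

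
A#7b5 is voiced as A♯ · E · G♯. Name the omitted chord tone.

C𝄪

The full A#7b5 chord is A♯, C𝄪, E, G♯.
Comparing with the voicing, the major 3rd (3rd) — C𝄪 — is absent.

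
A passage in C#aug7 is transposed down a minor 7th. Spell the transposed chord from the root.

D# F## A## C#

Transposed root: C# → D# (minor 7th down). So we spell D# augmented seventh:
D# — root
F## — major 3rd
A## — augmented 5th
C# — minor 7th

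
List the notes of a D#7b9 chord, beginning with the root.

D#7b9 is a dominant seventh flat nine built on D♯.
D♯ — root
F𝄪 — major 3rd
A♯ — perfect 5th
C♯ — minor 7th
E — minor 9th

D♯  F𝄪  A♯  C♯  E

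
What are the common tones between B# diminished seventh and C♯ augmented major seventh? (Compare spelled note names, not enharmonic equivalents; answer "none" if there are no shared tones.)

B# diminished seventh: B-sharp D-sharp F-sharp A
C♯ augmented major seventh: C-sharp E-sharp G-double-sharp B-sharp
Common to both → B-sharp.

B-sharp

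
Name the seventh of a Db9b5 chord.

Root of Db9b5 = D♭. The 7th is a minor 7th: D♭ up a minor 7th → C♭.

C♭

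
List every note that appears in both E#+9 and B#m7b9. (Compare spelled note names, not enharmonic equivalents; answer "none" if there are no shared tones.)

D♯  F𝄪

E#+9 = E♯, G𝄪, B𝄪, D♯, F𝄪.
B#m7b9 = B♯, D♯, F𝄪, A♯, C♯.
Shared: D♯, F𝄪.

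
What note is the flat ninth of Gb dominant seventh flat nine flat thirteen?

A𝄫

Gb dominant seventh flat nine flat thirteen is built on G♭; its 9th is a minor 9th above the root.
A second above G uses the letter A, and the minor 9th above G♭ is A𝄫.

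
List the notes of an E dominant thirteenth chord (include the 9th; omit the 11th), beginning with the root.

E  G-sharp  B  D  F-sharp  C-sharp

E dominant thirteenth is a dominant thirteenth built on E.
Root: E
Major 3rd (3rd): G-sharp
Perfect 5th (5th): B
Minor 7th (7th): D
Major 9th (9th): F-sharp
Major 13th (13th): C-sharp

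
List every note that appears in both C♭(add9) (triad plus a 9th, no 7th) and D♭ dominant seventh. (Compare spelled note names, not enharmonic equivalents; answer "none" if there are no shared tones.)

C♭(add9): Cb Eb Gb Db
D♭ dominant seventh: Db F Ab Cb
Common to both → Cb, Db.

Cb  Db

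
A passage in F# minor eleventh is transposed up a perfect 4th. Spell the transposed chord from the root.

B D F♯ A C♯ E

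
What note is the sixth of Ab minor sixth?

F

Ab minor sixth is built on Ab; its 6th is a major 6th above the root.
A sixth above A uses the letter F, and the major 6th above Ab is F.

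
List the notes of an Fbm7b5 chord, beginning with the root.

Fb Abb Cbb Ebb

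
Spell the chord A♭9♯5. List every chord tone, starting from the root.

Ab C E Gb Bb

A♭9♯5: dominant ninth sharp five on Ab.
Ab — root
C — major 3rd
E — augmented 5th
Gb — minor 7th
Bb — major 9th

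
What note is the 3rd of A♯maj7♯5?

A♯maj7♯5 is built on A♯; its 3rd is a major 3rd above the root.
A third above A uses the letter C, and the major 3rd above A♯ is C𝄪.

C𝄪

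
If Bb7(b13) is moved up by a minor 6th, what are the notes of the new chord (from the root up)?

A minor 6th up from B♭ is G♭, so the new chord is G♭ dominant seventh flat thirteen.
G♭ — root
B♭ — major 3rd
D♭ — perfect 5th
F♭ — minor 7th
E𝄫 — minor 13th

G♭ – B♭ – D♭ – F♭ – E𝄫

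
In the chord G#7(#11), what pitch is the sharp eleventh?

G#7(#11) is built on G#; its 11th is an augmented 11th above the root.
A fourth above G uses the letter C, and the augmented 11th above G# is C##.

C##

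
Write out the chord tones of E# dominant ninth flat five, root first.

E# dominant ninth flat five: dominant ninth flat five on E-sharp.
E-sharp — root
G-double-sharp — major 3rd
B — diminished 5th
D-sharp — minor 7th
F-double-sharp — major 9th

E-sharp  G-double-sharp  B  D-sharp  F-double-sharp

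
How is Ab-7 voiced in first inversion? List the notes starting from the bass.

In root position, Ab-7 is Ab–Cb–Eb–Gb.
First inversion puts the third (Cb) in the bass.

Cb – Eb – Gb – Ab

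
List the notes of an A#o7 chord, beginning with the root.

A#o7 is a diminished seventh built on A#.
- root: A#
- minor 3rd: C#
- diminished 5th: E
- diminished 7th: G

A# – C# – E – G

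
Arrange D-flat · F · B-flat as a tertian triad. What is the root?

B-flat

Stacking in thirds gives B-flat – D-flat – F, so B-flat is the root — B-flat minor triad.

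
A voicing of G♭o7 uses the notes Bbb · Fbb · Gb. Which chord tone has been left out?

Dbb

G♭o7 = Gb, Bbb, Dbb, Fbb. The voicing lacks the 5th (diminished 5th), Dbb.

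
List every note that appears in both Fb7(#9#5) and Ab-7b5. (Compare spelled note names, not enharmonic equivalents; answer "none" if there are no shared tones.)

Ab, Ebb

Fb7(#9#5) = Fb, Ab, C, Ebb, G.
Ab-7b5 = Ab, Cb, Ebb, Gb.
Shared: Ab, Ebb.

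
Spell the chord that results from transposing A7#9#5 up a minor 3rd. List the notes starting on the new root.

A minor 3rd up from A is C, so the new chord is C dominant seventh sharp nine sharp five.
root → C
3rd (major 3rd) → E
5th (augmented 5th) → G#
7th (minor 7th) → Bb
9th (augmented 9th) → D#

C, E, G#, Bb, D#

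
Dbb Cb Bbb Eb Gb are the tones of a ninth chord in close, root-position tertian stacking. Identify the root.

Stacking in thirds gives Cb – Eb – Gb – Bbb – Dbb, so Cb is the root — Cb dominant seventh flat nine.

Cb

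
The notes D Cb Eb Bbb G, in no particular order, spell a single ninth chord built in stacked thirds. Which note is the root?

Cb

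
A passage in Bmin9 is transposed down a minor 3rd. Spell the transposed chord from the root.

B down a minor 3rd → G#. New chord: G# minor ninth.
- root: G#
- minor 3rd: B
- perfect 5th: D#
- minor 7th: F#
- major 9th: A#

G#  B  D#  F#  A#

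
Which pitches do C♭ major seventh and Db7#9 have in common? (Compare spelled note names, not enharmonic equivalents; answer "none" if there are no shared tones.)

Cb

C♭ major seventh: Cb Eb Gb Bb
Db7#9: Db F Ab Cb E
Common to both → Cb.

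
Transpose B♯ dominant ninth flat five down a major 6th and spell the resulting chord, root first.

A major 6th down from B# is D#, so the new chord is D# dominant ninth flat five.
- root: D#
- major 3rd: F##
- diminished 5th: A
- minor 7th: C#
- major 9th: E#

D# – F## – A – C# – E#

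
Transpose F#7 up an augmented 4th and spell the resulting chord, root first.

B# D## F## A#

An augmented 4th up from F# is B#, so the new chord is B# dominant seventh.
Root: B#
Major 3rd (3rd): D##
Perfect 5th (5th): F##
Minor 7th (7th): A#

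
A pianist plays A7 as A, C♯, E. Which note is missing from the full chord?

G

The full A7 chord is A, C♯, E, G.
Comparing with the voicing, the minor 7th (7th) — G — is absent.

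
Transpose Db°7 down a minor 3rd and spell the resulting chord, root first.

A minor 3rd down from Db is Bb, so the new chord is Bb diminished seventh.
Bb — root
Db — minor 3rd
Fb — diminished 5th
Abb — diminished 7th

Bb, Db, Fb, Abb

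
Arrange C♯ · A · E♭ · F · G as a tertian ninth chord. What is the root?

Arranged so that each adjacent pair is a third by letter name: F – A – C♯ – E♭ – G.
The bottom of that stack, F, is the root (this is F dominant ninth sharp five).

F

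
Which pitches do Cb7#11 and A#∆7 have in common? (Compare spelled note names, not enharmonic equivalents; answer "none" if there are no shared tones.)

none

Cb7#11: Cb Eb Gb Bbb F
A#∆7: A# C## E# G##
Common to both → none.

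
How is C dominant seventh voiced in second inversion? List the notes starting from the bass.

In root position, C dominant seventh is C–E–G–B-flat.
Second inversion puts the fifth (G) in the bass.

G  B-flat  C  E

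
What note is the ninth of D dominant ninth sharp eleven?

Root of D dominant ninth sharp eleven = D. The 9th is a major 9th: D up a major 9th → E.

E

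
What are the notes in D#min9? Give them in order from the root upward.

Root D#, quality minor ninth:
root → D#
3rd (minor 3rd) → F#
5th (perfect 5th) → A#
7th (minor 7th) → C#
9th (major 9th) → E#

D#  F#  A#  C#  E#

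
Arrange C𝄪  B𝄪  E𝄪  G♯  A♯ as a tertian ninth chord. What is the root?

A♯

Stacking in thirds gives A♯ – C𝄪 – E𝄪 – G♯ – B𝄪, so A♯ is the root — A♯ dominant seventh sharp nine sharp five.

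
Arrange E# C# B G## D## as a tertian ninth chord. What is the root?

C#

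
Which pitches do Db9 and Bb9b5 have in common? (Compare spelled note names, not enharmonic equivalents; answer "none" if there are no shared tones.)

Ab

Db9 = Db, F, Ab, Cb, Eb.
Bb9b5 = Bb, D, Fb, Ab, C.
Shared: Ab.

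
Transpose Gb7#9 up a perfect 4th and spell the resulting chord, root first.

Transposed root: Gb → Cb (perfect 4th up). So we spell Cb dominant seventh sharp nine:
Root: Cb
Major 3rd (3rd): Eb
Perfect 5th (5th): Gb
Minor 7th (7th): Bbb
Augmented 9th (9th): D

Cb, Eb, Gb, Bbb, D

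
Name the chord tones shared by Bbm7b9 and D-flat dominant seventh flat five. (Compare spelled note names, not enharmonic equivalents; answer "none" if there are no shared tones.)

Bbm7b9: B♭ D♭ F A♭ C♭
D-flat dominant seventh flat five: D♭ F A𝄫 C♭
Common to both → D♭, F, C♭.

D♭, F, C♭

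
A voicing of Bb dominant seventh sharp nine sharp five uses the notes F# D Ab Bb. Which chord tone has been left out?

The full Bb dominant seventh sharp nine sharp five chord is Bb, D, F#, Ab, C#.
Comparing with the voicing, the augmented 9th (9th) — C# — is absent.

C#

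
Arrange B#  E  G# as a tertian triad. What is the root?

E

Arranged so that each adjacent pair is a third by letter name: E – G# – B#.
The bottom of that stack, E, is the root (this is E augmented triad).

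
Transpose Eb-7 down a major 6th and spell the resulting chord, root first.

G♭  B𝄫  D♭  F♭

A major 6th down from E♭ is G♭, so the new chord is G♭ minor seventh.
- root: G♭
- minor 3rd: B𝄫
- perfect 5th: D♭
- minor 7th: F♭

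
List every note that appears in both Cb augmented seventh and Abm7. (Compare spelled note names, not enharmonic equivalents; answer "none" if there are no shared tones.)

Cb  Eb

Cb augmented seventh: Cb Eb G Bbb
Abm7: Ab Cb Eb Gb
Common to both → Cb, Eb.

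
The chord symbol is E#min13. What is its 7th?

D♯

Root of E#min13 = E♯. The 7th is a minor 7th: E♯ up a minor 7th → D♯.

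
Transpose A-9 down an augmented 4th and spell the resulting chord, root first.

Transposed root: A → Eb (augmented 4th down). So we spell Eb minor ninth:
- root: Eb
- minor 3rd: Gb
- perfect 5th: Bb
- minor 7th: Db
- major 9th: F

Eb, Gb, Bb, Db, F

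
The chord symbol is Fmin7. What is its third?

Ab

Fmin7 is built on F; its 3rd is a minor 3rd above the root.
A third above F uses the letter A, and the minor 3rd above F is Ab.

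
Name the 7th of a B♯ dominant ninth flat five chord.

A-sharp

Root of B♯ dominant ninth flat five = B-sharp. The 7th is a minor 7th: B-sharp up a minor 7th → A-sharp.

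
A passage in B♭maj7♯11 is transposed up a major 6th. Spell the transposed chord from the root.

Transposed root: B♭ → G (major 6th up). So we spell G major seventh sharp eleven:
root → G
3rd (major 3rd) → B
5th (perfect 5th) → D
7th (major 7th) → F♯
11th (augmented 11th) → C♯

G B D F♯ C♯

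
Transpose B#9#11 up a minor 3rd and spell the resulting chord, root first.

D♯, F𝄪, A♯, C♯, E♯, G𝄪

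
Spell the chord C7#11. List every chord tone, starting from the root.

C  E  G  Bb  F#

C7#11 is a dominant seventh sharp eleven built on C.
root → C
3rd (major 3rd) → E
5th (perfect 5th) → G
7th (minor 7th) → Bb
11th (augmented 11th) → F#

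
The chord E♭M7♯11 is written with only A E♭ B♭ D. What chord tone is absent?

The full E♭M7♯11 chord is E♭, G, B♭, D, A.
Comparing with the voicing, the major 3rd (3rd) — G — is absent.

G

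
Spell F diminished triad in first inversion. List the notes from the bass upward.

Ab, Cb, F

In root position, F diminished triad is F–Ab–Cb.
First inversion puts the third (Ab) in the bass.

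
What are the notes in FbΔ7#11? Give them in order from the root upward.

Fb, Ab, Cb, Eb, Bb

FbΔ7#11: major seventh sharp eleven on Fb.
root → Fb
3rd (major 3rd) → Ab
5th (perfect 5th) → Cb
7th (major 7th) → Eb
11th (augmented 11th) → Bb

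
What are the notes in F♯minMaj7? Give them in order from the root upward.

F#  A  C#  E#

F♯minMaj7 is a minor-major seventh built on F#.
- root: F#
- minor 3rd: A
- perfect 5th: C#
- major 7th: E#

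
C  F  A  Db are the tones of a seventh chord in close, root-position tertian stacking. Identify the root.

Db

Stacking in thirds gives Db – F – A – C, so Db is the root — Db augmented major seventh.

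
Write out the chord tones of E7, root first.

E7: dominant seventh on E.
root → E
3rd (major 3rd) → G♯
5th (perfect 5th) → B
7th (minor 7th) → D

E, G♯, B, D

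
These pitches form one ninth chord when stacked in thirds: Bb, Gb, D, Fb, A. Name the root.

Stacking in thirds gives Gb – Bb – D – Fb – A, so Gb is the root — Gb dominant seventh sharp nine sharp five.

Gb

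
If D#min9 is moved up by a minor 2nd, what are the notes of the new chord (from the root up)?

Transposed root: D# → E (minor 2nd up). So we spell E minor ninth:
Root: E
Minor 3rd (3rd): G
Perfect 5th (5th): B
Minor 7th (7th): D
Major 9th (9th): F#

E, G, B, D, F#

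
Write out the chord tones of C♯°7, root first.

C# – E – G – Bb

C♯°7 is a diminished seventh built on C#.
Root: C#
Minor 3rd (3rd): E
Diminished 5th (5th): G
Diminished 7th (7th): Bb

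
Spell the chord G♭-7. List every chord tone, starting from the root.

Gb  Bbb  Db  Fb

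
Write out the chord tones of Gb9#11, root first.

Gb – Bb – Db – Fb – Ab – C

Root Gb, quality dominant ninth sharp eleven:
- root: Gb
- major 3rd: Bb
- perfect 5th: Db
- minor 7th: Fb
- major 9th: Ab
- augmented 11th: C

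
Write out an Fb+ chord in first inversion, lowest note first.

A♭ C F♭

Fb+ = F♭–A♭–C; first inversion → third (A♭) lowest.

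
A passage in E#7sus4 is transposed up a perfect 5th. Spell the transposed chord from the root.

Transposed root: E# → B# (perfect 5th up). So we spell B# dominant seventh suspended fourth:
- root: B#
- perfect 4th: E#
- perfect 5th: F##
- minor 7th: A#

B# E# F## A#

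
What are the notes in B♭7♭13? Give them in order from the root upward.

Root Bb, quality dominant seventh flat thirteen:
- root: Bb
- major 3rd: D
- perfect 5th: F
- minor 7th: Ab
- minor 13th: Gb

Bb D F Ab Gb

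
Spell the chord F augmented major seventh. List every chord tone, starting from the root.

F – A – C# – E

F augmented major seventh: augmented major seventh on F.
- root: F
- major 3rd: A
- augmented 5th: C#
- major 7th: E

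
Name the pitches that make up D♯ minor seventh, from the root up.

D-sharp, F-sharp, A-sharp, C-sharp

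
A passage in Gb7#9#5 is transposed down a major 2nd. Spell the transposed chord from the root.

Fb – Ab – C – Ebb – G

Gb down a major 2nd → Fb. New chord: Fb dominant seventh sharp nine sharp five.
root → Fb
3rd (major 3rd) → Ab
5th (augmented 5th) → C
7th (minor 7th) → Ebb
9th (augmented 9th) → G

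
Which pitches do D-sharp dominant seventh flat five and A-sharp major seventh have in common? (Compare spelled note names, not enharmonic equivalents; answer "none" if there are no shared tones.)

D-sharp dominant seventh flat five: D-sharp F-double-sharp A C-sharp
A-sharp major seventh: A-sharp C-double-sharp E-sharp G-double-sharp
Common to both → none.

none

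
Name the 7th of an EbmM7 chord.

EbmM7 is built on Eb; its 7th is a major 7th above the root.
A seventh above E uses the letter D, and the major 7th above Eb is D.

D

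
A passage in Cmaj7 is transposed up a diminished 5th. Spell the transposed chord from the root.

C up a diminished 5th → Gb. New chord: Gb major seventh.
root → Gb
3rd (major 3rd) → Bb
5th (perfect 5th) → Db
7th (major 7th) → F

Gb, Bb, Db, F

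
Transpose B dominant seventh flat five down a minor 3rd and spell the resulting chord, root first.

G#, B#, D, F#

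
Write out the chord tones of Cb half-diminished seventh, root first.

C-flat E-double-flat G-double-flat B-double-flat

Cb half-diminished seventh is a half-diminished seventh built on C-flat.
- root: C-flat
- minor 3rd: E-double-flat
- diminished 5th: G-double-flat
- minor 7th: B-double-flat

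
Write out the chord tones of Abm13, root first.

Root Ab, quality minor thirteenth:
Ab — root
Cb — minor 3rd
Eb — perfect 5th
Gb — minor 7th
Bb — major 9th
Db — perfect 11th
F — major 13th

Ab, Cb, Eb, Gb, Bb, Db, F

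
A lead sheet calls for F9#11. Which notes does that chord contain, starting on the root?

F – A – C – Eb – G – B

F9#11: dominant ninth sharp eleven on F.
Root: F
Major 3rd (3rd): A
Perfect 5th (5th): C
Minor 7th (7th): Eb
Major 9th (9th): G
Augmented 11th (11th): B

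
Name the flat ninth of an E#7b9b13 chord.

E#7b9b13 is built on E♯; its 9th is a minor 9th above the root.
A second above E uses the letter F, and the minor 9th above E♯ is F♯.

F♯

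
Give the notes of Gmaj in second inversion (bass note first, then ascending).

D  G  B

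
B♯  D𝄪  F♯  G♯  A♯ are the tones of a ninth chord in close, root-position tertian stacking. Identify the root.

G♯

Stacking in thirds gives G♯ – B♯ – D𝄪 – F♯ – A♯, so G♯ is the root — G♯ dominant ninth sharp five.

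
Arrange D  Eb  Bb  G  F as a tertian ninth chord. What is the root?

Stacking in thirds gives Eb – G – Bb – D – F, so Eb is the root — Eb major ninth.

Eb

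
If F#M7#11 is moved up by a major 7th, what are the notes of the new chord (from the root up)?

A major 7th up from F♯ is E♯, so the new chord is E♯ major seventh sharp eleven.
- root: E♯
- major 3rd: G𝄪
- perfect 5th: B♯
- major 7th: D𝄪
- augmented 11th: A𝄪

E♯ G𝄪 B♯ D𝄪 A𝄪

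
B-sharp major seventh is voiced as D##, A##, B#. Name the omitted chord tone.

F##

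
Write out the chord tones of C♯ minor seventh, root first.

C♯, E, G♯, B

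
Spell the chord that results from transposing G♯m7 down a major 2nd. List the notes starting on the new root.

F#  A  C#  E

A major 2nd down from G# is F#, so the new chord is F# minor seventh.
root → F#
3rd (minor 3rd) → A
5th (perfect 5th) → C#
7th (minor 7th) → E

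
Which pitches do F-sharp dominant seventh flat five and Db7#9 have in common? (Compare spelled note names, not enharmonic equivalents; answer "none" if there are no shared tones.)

E

F-sharp dominant seventh flat five = F♯, A♯, C, E.
Db7#9 = D♭, F, A♭, C♭, E.
Shared: E.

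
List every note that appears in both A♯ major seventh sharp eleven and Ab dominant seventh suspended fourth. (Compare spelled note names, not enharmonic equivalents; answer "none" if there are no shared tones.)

none

A♯ major seventh sharp eleven: A-sharp C-double-sharp E-sharp G-double-sharp D-double-sharp
Ab dominant seventh suspended fourth: A-flat D-flat E-flat G-flat
Common to both → none.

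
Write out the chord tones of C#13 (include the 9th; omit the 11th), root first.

C#13: dominant thirteenth on C♯.
root → C♯
3rd (major 3rd) → E♯
5th (perfect 5th) → G♯
7th (minor 7th) → B
9th (major 9th) → D♯
13th (major 13th) → A♯

C♯, E♯, G♯, B, D♯, A♯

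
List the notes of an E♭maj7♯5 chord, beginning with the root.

Eb, G, B, D

Root Eb, quality augmented major seventh:
- root: Eb
- major 3rd: G
- augmented 5th: B
- major 7th: D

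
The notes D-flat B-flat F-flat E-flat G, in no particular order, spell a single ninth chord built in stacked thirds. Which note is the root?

Arranged so that each adjacent pair is a third by letter name: E-flat – G – B-flat – D-flat – F-flat.
The bottom of that stack, E-flat, is the root (this is E-flat dominant seventh flat nine).

E-flat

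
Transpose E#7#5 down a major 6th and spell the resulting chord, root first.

G#  B#  D##  F#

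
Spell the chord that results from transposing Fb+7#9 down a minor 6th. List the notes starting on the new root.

Ab  C  E  Gb  B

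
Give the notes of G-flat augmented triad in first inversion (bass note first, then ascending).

B-flat  D  G-flat

In root position, G-flat augmented triad is G-flat–B-flat–D.
First inversion puts the third (B-flat) in the bass.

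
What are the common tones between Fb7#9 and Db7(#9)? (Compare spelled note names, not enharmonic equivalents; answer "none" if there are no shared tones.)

Fb7#9 = Fb, Ab, Cb, Ebb, G.
Db7(#9) = Db, F, Ab, Cb, E.
Shared: Ab, Cb.

Ab, Cb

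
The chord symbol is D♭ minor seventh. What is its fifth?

A-flat

Root of D♭ minor seventh = D-flat. The 5th is a perfect 5th: D-flat up a perfect 5th → A-flat.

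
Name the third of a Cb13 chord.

Root of Cb13 = C♭. The 3rd is a major 3rd: C♭ up a major 3rd → E♭.

E♭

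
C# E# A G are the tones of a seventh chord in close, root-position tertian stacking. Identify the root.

A

Arranged so that each adjacent pair is a third by letter name: A – C# – E# – G.
The bottom of that stack, A, is the root (this is A augmented seventh).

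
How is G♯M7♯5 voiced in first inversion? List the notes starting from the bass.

B♯, D𝄪, F𝄪, G♯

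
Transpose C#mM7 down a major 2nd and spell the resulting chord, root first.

B – D – F# – A#

C# down a major 2nd → B. New chord: B minor-major seventh.
root → B
3rd (minor 3rd) → D
5th (perfect 5th) → F#
7th (major 7th) → A#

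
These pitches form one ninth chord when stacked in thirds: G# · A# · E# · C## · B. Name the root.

Arranged so that each adjacent pair is a third by letter name: A# – C## – E# – G# – B.
The bottom of that stack, A#, is the root (this is A# dominant seventh flat nine).

A#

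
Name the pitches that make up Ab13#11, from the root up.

Root A♭, quality dominant thirteenth sharp eleven:
Root: A♭
Major 3rd (3rd): C
Perfect 5th (5th): E♭
Minor 7th (7th): G♭
Major 9th (9th): B♭
Augmented 11th (11th): D
Major 13th (13th): F

A♭ – C – E♭ – G♭ – B♭ – D – F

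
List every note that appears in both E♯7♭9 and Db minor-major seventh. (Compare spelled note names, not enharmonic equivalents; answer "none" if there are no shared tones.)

E♯7♭9: E♯ G𝄪 B♯ D♯ F♯
Db minor-major seventh: D♭ F♭ A♭ C
Common to both → none.

none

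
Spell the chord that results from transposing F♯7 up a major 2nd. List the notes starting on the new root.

F# up a major 2nd → G#. New chord: G# dominant seventh.
G# — root
B# — major 3rd
D# — perfect 5th
F# — minor 7th

G# – B# – D# – F#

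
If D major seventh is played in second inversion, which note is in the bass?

A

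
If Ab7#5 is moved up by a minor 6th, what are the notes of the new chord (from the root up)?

A♭ up a minor 6th → F♭. New chord: F♭ augmented seventh.
Root: F♭
Major 3rd (3rd): A♭
Augmented 5th (5th): C
Minor 7th (7th): E𝄫

F♭, A♭, C, E𝄫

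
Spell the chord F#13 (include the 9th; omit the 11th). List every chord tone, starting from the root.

F#13 is a dominant thirteenth built on F#.
- root: F#
- major 3rd: A#
- perfect 5th: C#
- minor 7th: E
- major 9th: G#
- major 13th: D#

F#  A#  C#  E  G#  D#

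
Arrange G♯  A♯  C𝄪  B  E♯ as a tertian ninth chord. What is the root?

A♯

Stacking in thirds gives A♯ – C𝄪 – E♯ – G♯ – B, so A♯ is the root — A♯ dominant seventh flat nine.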